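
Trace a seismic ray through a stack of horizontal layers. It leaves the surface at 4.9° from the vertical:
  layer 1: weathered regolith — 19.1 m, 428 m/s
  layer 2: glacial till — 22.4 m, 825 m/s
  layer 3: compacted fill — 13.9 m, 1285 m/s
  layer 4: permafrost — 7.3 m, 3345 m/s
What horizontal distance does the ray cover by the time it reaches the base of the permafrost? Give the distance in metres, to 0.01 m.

15.61 m

Ray parameter p = sin 4.9° / 428 m/s = 1.9957e-04 s/m.
Layer 1: θ = 4.90°; offset = 19.1·tan 4.90° = 1.6374 m.
Layer 2: sin θ = p·825 = 0.1646 → θ = 9.48°; offset = 22.4·tan 9.48° = 3.7391 m.
Layer 3: sin θ = p·1285 = 0.2565 → θ = 14.86°; offset = 13.9·tan 14.86° = 3.6880 m.
Layer 4: sin θ = p·3345 = 0.6676 → θ = 41.88°; offset = 7.3·tan 41.88° = 6.5453 m.
Summing the layer offsets gives 15.6098 m.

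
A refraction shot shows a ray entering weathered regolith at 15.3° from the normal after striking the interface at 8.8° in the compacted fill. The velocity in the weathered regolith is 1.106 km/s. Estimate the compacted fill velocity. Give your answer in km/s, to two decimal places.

0.64 km/s

Snell's law: sin 8.8°/V₁ = sin 15.3°/V₂.
V₁ = V₂·sin 8.8°/sin 15.3° = 1.106 × 0.5798 = 0.64 km/s.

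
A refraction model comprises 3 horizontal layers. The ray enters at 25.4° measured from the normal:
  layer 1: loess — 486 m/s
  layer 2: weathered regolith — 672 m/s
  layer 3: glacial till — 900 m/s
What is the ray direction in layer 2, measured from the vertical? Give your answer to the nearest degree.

Snell's law across each interface conserves sin θ / V, so sin θ_2 = V_2·sin θ₁/V₁.
sin θ_2 = 672 × sin 25.4° / 486 = 0.5931.
θ_2 = arcsin 0.5931 = 36.38°.

36°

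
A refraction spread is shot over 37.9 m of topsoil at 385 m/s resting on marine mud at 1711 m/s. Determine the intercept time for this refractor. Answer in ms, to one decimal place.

191.8 ms

tᵢ = 2h·√(V₂²−V₁²)/(V₁V₂).
√(V₂²−V₁²) = √(1711²−385²) = 1667.1 m/s.
tᵢ = 2·37.9·1667.1/(385·1711) = 0.19183 s.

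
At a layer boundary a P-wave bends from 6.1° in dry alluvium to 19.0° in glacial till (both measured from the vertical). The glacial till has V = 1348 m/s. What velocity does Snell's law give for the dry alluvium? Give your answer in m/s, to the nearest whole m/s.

440 m/s

Snell's law: sin 6.1°/V₁ = sin 19.0°/V₂.
V₁ = V₂·sin 6.1°/sin 19.0° = 1348 × 0.3264 = 439.98 m/s.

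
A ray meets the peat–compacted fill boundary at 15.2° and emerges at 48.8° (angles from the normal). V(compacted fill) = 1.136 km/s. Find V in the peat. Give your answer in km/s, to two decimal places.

0.40 km/s

sin 15.2° = 0.2622; sin 48.8° = 0.7524.
V₁ = V₂·(sin θ₁/sin θ₂) = 1.136·(0.2622/0.7524) = 0.40 km/s.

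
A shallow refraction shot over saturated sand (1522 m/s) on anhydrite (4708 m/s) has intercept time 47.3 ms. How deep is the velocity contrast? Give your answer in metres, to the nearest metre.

h = tᵢ·V₁·V₂ / (2·√(V₂²−V₁²)).
√(V₂²−V₁²) = √(4708² − 1522²) = 4455.2 m/s.
h = 0.0473 s × 1522 × 4708 / (2 × 4455.2) = 38.04 m.

38 m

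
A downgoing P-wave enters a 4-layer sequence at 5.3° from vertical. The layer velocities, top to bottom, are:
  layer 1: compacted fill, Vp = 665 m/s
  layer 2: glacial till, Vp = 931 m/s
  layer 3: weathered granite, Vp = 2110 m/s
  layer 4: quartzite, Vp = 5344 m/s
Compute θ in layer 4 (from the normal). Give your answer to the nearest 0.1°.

Ray parameter p = sin 5.3° / 665 = 1.3890e-04 s/m.
sin θ_4 = p·V_4 = 1.3890e-04 × 5344 = 0.7423.
θ_4 = arcsin 0.7423 = 47.93°.

47.9°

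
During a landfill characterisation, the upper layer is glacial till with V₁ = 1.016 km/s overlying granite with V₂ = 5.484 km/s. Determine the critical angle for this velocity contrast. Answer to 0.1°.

At critical incidence the refracted ray runs along the interface (θ₂ = 90°), so sin θ_c = V₁/V₂.
θ_c = arcsin(1.016/5.484) = arcsin 0.1853 = 10.68°.

10.7°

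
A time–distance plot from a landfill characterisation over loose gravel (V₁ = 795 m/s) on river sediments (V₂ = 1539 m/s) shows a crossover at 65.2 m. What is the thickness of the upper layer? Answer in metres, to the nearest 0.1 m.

h = (x_cross/2)·√((V₂−V₁)/(V₂+V₁)).
(V₂−V₁)/(V₂+V₁) = (1539−795)/(1539+795) = 0.3188; √ = 0.5646.
h = (65.2/2)·0.5646 = 18.41 m.

18.4 m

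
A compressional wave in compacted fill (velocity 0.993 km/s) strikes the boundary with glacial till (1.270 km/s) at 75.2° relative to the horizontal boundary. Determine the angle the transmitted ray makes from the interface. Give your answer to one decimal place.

70.9°

Angle from the normal: 90° − 75.2° = 14.8°.
sin θ₁/V₁ = sin θ₂/V₂ ⇒ sin θ₂ = 1.270·sin 14.8°/0.993 = 1.270·0.2554/0.993 = 0.3267.
θ₂ = sin⁻¹(0.3267) = 19.07° (from vertical).
From the interface: 90° − 19.07° = 70.93°.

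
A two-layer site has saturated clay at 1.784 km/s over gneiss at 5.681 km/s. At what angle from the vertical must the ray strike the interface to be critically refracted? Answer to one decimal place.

18.3°

Critical incidence: sin θ_c = V₁/V₂ = 1.784/5.681 = 0.3140.
θ_c = arcsin 0.3140 = 18.30°.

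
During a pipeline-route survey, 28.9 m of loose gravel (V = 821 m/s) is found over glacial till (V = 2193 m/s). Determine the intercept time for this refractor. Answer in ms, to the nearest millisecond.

tᵢ = 2h·√(V₂²−V₁²)/(V₁V₂).
√(V₂²−V₁²) = √(2193²−821²) = 2033.5 m/s.
tᵢ = 2·28.9·2033.5/(821·2193) = 0.06528 s.

65 ms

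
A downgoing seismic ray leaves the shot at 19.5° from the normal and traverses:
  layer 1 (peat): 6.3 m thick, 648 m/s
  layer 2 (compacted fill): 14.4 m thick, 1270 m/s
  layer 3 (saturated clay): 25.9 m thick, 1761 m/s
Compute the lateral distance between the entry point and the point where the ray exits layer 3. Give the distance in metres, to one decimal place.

p = sin θ₁/V₁ = sin 19.5°/648 = 5.1513e-04 s/m is conserved through the stack.
Layer 1: θ = 19.50°; offset = 6.3·tan 19.50° = 2.231 m.
Layer 2: sin θ = p·1270 = 0.6542 → θ = 40.86°; offset = 14.4·tan 40.86° = 12.456 m.
Layer 3: sin θ = p·1761 = 0.9072 → θ = 65.11°; offset = 25.9·tan 65.11° = 55.834 m.
Total horizontal offset = 70.521 m.

70.5 m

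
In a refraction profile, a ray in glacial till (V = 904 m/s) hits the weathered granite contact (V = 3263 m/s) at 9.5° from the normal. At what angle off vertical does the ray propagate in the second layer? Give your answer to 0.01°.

36.57°

Snell's law: sin θ₂ = (V₂/V₁)·sin θ₁ = (3263/904)·sin 9.5° = 0.5957.
θ₂ = arcsin 0.5957 = 36.57° from the normal.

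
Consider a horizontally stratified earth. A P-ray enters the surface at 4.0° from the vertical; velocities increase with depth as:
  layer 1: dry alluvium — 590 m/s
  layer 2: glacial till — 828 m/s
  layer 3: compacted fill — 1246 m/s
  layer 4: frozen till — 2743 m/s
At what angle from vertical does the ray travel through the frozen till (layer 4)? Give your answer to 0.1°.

Ray parameter p = sin 4.0° / 590 = 1.1823e-04 s/m.
sin θ_4 = p·V_4 = 1.1823e-04 × 2743 = 0.3243.
θ_4 = arcsin 0.3243 = 18.92°.

18.9°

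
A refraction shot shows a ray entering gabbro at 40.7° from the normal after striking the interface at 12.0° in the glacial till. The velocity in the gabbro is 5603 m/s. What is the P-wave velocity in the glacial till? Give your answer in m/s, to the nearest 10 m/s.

Snell's law: sin 12.0°/V₁ = sin 40.7°/V₂.
V₁ = V₂·sin 12.0°/sin 40.7° = 5603 × 0.3188 = 1786.43 m/s.

1790 m/s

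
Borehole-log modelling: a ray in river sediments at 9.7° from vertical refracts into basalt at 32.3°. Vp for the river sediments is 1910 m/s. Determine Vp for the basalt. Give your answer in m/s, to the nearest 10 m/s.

Snell's law: sin 9.7°/V₁ = sin 32.3°/V₂.
V₂ = V₁·sin 32.3°/sin 9.7° = 1910 × 3.1714 = 6057.43 m/s.

6060 m/s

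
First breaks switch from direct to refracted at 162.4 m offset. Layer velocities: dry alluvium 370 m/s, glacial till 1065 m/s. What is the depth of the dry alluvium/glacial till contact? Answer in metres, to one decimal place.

h = (x_cross/2)·√((V₂−V₁)/(V₂+V₁)).
(V₂−V₁)/(V₂+V₁) = (1065−370)/(1065+370) = 0.4843; √ = 0.6959.
h = (162.4/2)·0.6959 = 56.51 m.

56.5 m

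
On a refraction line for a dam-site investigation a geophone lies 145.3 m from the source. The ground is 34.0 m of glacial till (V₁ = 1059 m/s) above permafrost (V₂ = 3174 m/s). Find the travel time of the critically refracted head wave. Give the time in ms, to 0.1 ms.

106.3 ms

θ_c = arcsin(V₁/V₂) = arcsin(1059/3174) = 19.49°, cos θ_c = 0.9427.
Intercept time tᵢ = 2h cos θ_c / V₁ = 2·34.0·0.9427/1059 = 0.06053 s.
t = x/V₂ + tᵢ = 145.3/3174 + 0.06053 = 0.10631 s.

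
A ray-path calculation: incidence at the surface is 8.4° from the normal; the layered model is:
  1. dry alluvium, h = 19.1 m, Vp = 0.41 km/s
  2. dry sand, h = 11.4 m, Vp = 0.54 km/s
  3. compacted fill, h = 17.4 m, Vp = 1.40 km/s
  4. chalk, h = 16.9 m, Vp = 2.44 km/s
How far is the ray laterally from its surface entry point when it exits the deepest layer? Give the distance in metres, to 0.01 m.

Ray parameter p = sin 8.4° / 0.41 km/s = 3.5630e-01 s/km.
Layer 1: θ = 8.40°; offset = 19.1·tan 8.40° = 2.8204 m.
Layer 2: sin θ = p·0.54 = 0.1924 → θ = 11.09°; offset = 11.4·tan 11.09° = 2.2351 m.
Layer 3: sin θ = p·1.40 = 0.4988 → θ = 29.92°; offset = 17.4·tan 29.92° = 10.0143 m.
Layer 4: sin θ = p·2.44 = 0.8694 → θ = 60.39°; offset = 16.9·tan 60.39° = 29.7322 m.
Σ offsets = 44.8021 m.

44.80 m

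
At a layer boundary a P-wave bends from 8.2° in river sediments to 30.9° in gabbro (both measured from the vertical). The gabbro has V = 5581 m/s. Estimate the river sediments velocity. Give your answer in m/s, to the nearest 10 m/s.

Snell's law: sin 8.2°/V₁ = sin 30.9°/V₂.
V₁ = V₂·sin 8.2°/sin 30.9° = 5581 × 0.2777 = 1550.05 m/s.

1550 m/s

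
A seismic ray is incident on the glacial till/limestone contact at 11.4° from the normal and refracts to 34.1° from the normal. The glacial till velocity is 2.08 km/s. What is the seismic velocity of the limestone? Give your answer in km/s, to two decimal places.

Snell's law: sin 11.4°/V₁ = sin 34.1°/V₂.
V₂ = V₁·sin 34.1°/sin 11.4° = 2.08 × 2.8364 = 5.90 km/s.

5.90 km/s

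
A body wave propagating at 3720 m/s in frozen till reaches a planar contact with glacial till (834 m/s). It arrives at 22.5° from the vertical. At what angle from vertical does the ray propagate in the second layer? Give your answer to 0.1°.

sin θ₁/V₁ = sin θ₂/V₂ ⇒ sin θ₂ = 834·sin 22.5°/3720 = 834·0.3827/3720 = 0.0858.
θ₂ = arcsin 0.0858 = 4.92° from the normal.

4.9°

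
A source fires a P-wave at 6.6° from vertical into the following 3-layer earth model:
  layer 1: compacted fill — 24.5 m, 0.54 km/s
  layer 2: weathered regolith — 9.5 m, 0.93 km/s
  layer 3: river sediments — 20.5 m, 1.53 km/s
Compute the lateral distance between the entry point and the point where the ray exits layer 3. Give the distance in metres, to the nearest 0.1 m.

11.8 m

Apply Snell's law at each interface; in layer i the horizontal offset is hᵢ·tan θᵢ.
Layer 1: θ = 6.60°; offset = 24.5·tan 6.60° = 2.835 m.
Layer 2: sin θ = 0.93·sin 6.6°/0.54 = 0.1979, θ = 11.42°; offset = 9.5·tan 11.42° = 1.918 m.
Layer 3: sin θ = 1.53·sin 6.6°/0.54 = 0.3257, θ = 19.01°; offset = 20.5·tan 19.01° = 7.061 m.
Σ offsets = 11.814 m.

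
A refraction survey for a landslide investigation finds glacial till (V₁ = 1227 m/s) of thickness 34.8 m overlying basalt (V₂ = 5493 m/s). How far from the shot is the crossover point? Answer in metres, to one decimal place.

87.4 m

θ_c = arcsin(1227/5493) = 12.91°, so cos θ_c = 0.9747 and tᵢ = 2h cos θ_c/V₁ = 0.0553 s.
At crossover x/V₁ = x/V₂ + tᵢ ⇒ x = tᵢ/(1/V₁ − 1/V₂) = 0.05529/(8.1500e-04 − 1.8205e-04) = 87.35 m.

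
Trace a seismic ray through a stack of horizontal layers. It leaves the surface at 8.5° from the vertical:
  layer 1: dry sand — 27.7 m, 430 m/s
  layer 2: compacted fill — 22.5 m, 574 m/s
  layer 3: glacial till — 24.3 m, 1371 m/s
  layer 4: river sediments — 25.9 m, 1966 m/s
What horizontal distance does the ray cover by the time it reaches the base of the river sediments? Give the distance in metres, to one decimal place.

p = sin θ₁/V₁ = sin 8.5°/430 = 3.4374e-04 s/m is conserved through the stack.
Layer 1: θ = 8.50°; offset = 27.7·tan 8.50° = 4.140 m.
Layer 2: sin θ = p·574 = 0.1973 → θ = 11.38°; offset = 22.5·tan 11.38° = 4.528 m.
Layer 3: sin θ = p·1371 = 0.4713 → θ = 28.12°; offset = 24.3·tan 28.12° = 12.984 m.
Layer 4: sin θ = p·1966 = 0.6758 → θ = 42.52°; offset = 25.9·tan 42.52° = 23.746 m.
Σ offsets = 45.399 m.

45.4 m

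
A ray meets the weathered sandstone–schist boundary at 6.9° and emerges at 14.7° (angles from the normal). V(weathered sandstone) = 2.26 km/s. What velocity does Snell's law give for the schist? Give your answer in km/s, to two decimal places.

4.77 km/s

sin 6.9° = 0.1201; sin 14.7° = 0.2538.
V₂ = V₁·(sin θ₂/sin θ₁) = 2.26·(0.2538/0.1201) = 4.77 km/s.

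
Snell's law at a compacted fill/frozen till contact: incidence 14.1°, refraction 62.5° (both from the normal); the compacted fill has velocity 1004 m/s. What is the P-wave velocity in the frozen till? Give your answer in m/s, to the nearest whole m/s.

Snell's law: sin 14.1°/V₁ = sin 62.5°/V₂.
V₂ = V₁·sin 62.5°/sin 14.1° = 1004 × 3.6410 = 3655.60 m/s.

3656 m/s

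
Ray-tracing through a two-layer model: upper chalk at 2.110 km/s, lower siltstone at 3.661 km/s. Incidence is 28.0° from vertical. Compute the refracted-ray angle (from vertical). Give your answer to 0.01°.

sin θ₁/V₁ = sin θ₂/V₂ ⇒ sin θ₂ = 3.661·sin 28.0°/2.110 = 3.661·0.4695/2.110 = 0.8146.
θ₂ = arcsin 0.8146 = 54.54° from the normal.

54.54°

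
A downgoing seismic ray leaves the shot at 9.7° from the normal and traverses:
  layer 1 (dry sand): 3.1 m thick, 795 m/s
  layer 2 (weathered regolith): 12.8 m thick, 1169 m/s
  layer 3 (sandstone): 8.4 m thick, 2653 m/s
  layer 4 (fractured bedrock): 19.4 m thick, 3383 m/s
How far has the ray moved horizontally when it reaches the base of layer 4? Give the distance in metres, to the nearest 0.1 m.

29.5 m

Apply Snell's law at each interface; in layer i the horizontal offset is hᵢ·tan θᵢ.
Layer 1: θ = 9.70°; offset = 3.1·tan 9.70° = 0.530 m.
Layer 2: sin θ = 1169·sin 9.7°/795 = 0.2478, θ = 14.34°; offset = 12.8·tan 14.34° = 3.273 m.
Layer 3: sin θ = 2653·sin 9.7°/795 = 0.5623, θ = 34.21°; offset = 8.4·tan 34.21° = 5.711 m.
Layer 4: sin θ = 3383·sin 9.7°/795 = 0.7170, θ = 45.81°; offset = 19.4·tan 45.81° = 19.953 m.
Σ offsets = 29.468 m.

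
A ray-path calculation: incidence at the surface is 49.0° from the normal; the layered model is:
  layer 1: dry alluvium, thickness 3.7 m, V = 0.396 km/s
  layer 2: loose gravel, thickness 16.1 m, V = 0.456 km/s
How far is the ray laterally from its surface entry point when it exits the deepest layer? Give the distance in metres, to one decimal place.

32.5 m

Ray parameter p = sin 49.0° / 0.396 km/s = 1.9058e+00 s/km.
Layer 1: θ = 49.00°; offset = 3.7·tan 49.00° = 4.256 m.
Layer 2: sin θ = p·0.456 = 0.8691 → θ = 60.35°; offset = 16.1·tan 60.35° = 28.283 m.
Summing the layer offsets gives 32.539 m.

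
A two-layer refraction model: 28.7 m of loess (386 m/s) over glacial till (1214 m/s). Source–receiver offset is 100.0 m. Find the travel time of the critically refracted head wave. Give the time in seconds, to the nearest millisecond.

t = x/V₂ + 2h·√(V₂²−V₁²)/(V₁V₂).
√(V₂²−V₁²) = √(1214²−386²) = 1151.0 m/s; delay term = 2·28.7·1151.0/(386·1214) = 0.14099 s.
t = 100.0/1214 + 0.14099 = 0.22336 s.

0.223 s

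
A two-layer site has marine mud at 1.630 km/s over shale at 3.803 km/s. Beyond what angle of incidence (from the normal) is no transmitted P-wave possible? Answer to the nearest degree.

At critical incidence the refracted ray runs along the interface (θ₂ = 90°), so sin θ_c = V₁/V₂.
θ_c = arcsin(1.630/3.803) = arcsin 0.4286 = 25.38°.

25°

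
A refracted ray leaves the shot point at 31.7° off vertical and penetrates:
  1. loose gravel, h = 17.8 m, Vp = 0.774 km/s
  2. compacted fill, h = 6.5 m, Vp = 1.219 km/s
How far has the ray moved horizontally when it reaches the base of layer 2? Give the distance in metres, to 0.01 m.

p = sin θ₁/V₁ = sin 31.7°/0.774 = 6.7890e-01 s/km is conserved through the stack.
Layer 1: θ = 31.70°; offset = 17.8·tan 31.70° = 10.9935 m.
Layer 2: sin θ = p·1.219 = 0.8276 → θ = 55.85°; offset = 6.5·tan 55.85° = 9.5829 m.
Summing the layer offsets gives 20.5764 m.

20.58 m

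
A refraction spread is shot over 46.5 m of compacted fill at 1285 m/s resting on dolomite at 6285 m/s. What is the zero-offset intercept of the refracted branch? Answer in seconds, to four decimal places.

0.0708 s

θ_c = arcsin(V₁/V₂) = arcsin(1285/6285) = 11.80°; cos θ_c = 0.9789.
tᵢ = 2h·cos θ_c / V₁ = 2·46.5·0.9789 / 1285 = 0.07084 s.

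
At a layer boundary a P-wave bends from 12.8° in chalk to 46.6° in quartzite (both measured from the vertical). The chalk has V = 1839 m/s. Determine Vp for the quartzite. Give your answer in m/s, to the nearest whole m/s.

6031 m/s

sin 12.8° = 0.2215; sin 46.6° = 0.7266.
V₂ = V₁·(sin θ₂/sin θ₁) = 1839·(0.7266/0.2215) = 6031.05 m/s.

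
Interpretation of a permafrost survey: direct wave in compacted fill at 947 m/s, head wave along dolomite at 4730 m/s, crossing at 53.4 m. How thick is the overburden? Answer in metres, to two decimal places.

h = (x_cross/2)·√((V₂−V₁)/(V₂+V₁)).
(V₂−V₁)/(V₂+V₁) = (4730−947)/(4730+947) = 0.6664; √ = 0.8163.
h = (53.4/2)·0.8163 = 21.80 m.

21.80 m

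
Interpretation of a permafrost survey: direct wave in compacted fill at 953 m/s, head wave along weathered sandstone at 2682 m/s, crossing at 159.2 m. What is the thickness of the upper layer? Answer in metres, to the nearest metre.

55 m

h = (x_cross/2)·√((V₂−V₁)/(V₂+V₁)).
(V₂−V₁)/(V₂+V₁) = (2682−953)/(2682+953) = 0.4757; √ = 0.6897.
h = (159.2/2)·0.6897 = 54.90 m.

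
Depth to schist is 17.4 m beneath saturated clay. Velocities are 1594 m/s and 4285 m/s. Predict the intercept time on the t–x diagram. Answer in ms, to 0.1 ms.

θ_c = arcsin(V₁/V₂) = arcsin(1594/4285) = 21.84°; cos θ_c = 0.9282.
tᵢ = 2h·cos θ_c / V₁ = 2·17.4·0.9282 / 1594 = 0.02027 s.

20.3 ms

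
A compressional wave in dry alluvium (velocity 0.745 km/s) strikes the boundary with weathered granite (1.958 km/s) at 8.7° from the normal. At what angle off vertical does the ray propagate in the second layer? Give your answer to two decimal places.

Snell's law: sin θ₂ = (V₂/V₁)·sin θ₁ = (1.958/0.745)·sin 8.7° = 0.3975.
θ₂ = sin⁻¹(0.3975) = 23.42° (from vertical).

23.42°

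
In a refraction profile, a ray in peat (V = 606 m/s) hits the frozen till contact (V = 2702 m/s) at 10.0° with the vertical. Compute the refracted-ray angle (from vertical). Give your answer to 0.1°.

Snell's law: sin θ₂ = (V₂/V₁)·sin θ₁ = (2702/606)·sin 10.0° = 0.7743.
θ₂ = arcsin 0.7743 = 50.74° from the normal.

50.7°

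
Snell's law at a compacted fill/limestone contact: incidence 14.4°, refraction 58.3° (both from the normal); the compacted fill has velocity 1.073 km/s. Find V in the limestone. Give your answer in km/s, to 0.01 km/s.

3.67 km/s

Snell's law: sin 14.4°/V₁ = sin 58.3°/V₂.
V₂ = V₁·sin 58.3°/sin 14.4° = 1.073 × 3.4212 = 3.67 km/s.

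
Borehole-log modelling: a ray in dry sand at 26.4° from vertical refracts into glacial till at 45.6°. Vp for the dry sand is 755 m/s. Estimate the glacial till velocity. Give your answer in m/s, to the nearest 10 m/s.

Snell's law: sin 26.4°/V₁ = sin 45.6°/V₂.
V₂ = V₁·sin 45.6°/sin 26.4° = 755 × 1.6069 = 1213.19 m/s.

1210 m/s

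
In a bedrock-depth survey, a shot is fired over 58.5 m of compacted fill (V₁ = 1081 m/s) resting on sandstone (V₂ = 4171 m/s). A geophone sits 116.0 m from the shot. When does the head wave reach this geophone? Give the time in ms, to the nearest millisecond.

t = x/V₂ + 2h·√(V₂²−V₁²)/(V₁V₂).
√(V₂²−V₁²) = √(4171²−1081²) = 4028.5 m/s; delay term = 2·58.5·4028.5/(1081·4171) = 0.10453 s.
t = 116.0/4171 + 0.10453 = 0.13235 s.

132 ms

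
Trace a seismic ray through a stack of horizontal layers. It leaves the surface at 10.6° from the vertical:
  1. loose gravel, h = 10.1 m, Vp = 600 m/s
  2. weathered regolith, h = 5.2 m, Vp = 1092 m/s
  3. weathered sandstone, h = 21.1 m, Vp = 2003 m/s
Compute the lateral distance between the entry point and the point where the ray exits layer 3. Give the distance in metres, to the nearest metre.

Apply Snell's law at each interface; in layer i the horizontal offset is hᵢ·tan θᵢ.
Layer 1: θ = 10.60°; offset = 10.1·tan 10.60° = 1.890 m.
Layer 2: sin θ = 1092·sin 10.6°/600 = 0.3348, θ = 19.56°; offset = 5.2·tan 19.56° = 1.848 m.
Layer 3: sin θ = 2003·sin 10.6°/600 = 0.6141, θ = 37.89°; offset = 21.1·tan 37.89° = 16.418 m.
Summing the layer offsets gives 20.155 m.

20 m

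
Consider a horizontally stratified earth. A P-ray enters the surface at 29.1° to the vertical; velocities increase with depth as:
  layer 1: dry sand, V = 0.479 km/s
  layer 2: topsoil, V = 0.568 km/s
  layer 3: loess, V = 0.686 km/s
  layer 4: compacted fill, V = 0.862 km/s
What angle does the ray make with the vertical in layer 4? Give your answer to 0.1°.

61.1°

Ray parameter p = sin 29.1° / 0.479 = 1.0153e+00 s/km.
sin θ_4 = p·V_4 = 1.0153e+00 × 0.862 = 0.8752.
θ_4 = 61.07° from the vertical.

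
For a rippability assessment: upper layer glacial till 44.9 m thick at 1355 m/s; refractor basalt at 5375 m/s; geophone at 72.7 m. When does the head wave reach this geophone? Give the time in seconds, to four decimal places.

t = x/V₂ + 2h·√(V₂²−V₁²)/(V₁V₂).
√(V₂²−V₁²) = √(5375²−1355²) = 5201.4 m/s; delay term = 2·44.9·5201.4/(1355·5375) = 0.06413 s.
t = 72.7/5375 + 0.06413 = 0.07766 s.

0.0777 s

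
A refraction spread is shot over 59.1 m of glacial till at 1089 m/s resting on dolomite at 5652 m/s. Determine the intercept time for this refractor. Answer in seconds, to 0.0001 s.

θ_c = arcsin(V₁/V₂) = arcsin(1089/5652) = 11.11°; cos θ_c = 0.9813.
tᵢ = 2h·cos θ_c / V₁ = 2·59.1·0.9813 / 1089 = 0.10651 s.

0.1065 s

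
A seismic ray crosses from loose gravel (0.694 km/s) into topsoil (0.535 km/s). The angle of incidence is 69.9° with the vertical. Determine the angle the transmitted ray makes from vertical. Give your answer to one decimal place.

Snell's law: sin θ₂ = (V₂/V₁)·sin θ₁ = (0.535/0.694)·sin 69.9° = 0.7239.
θ₂ = sin⁻¹(0.7239) = 46.38° (from vertical).

46.4°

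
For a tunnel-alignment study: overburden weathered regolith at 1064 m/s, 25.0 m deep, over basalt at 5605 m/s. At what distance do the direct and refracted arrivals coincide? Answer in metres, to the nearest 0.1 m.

60.6 m

θ_c = arcsin(1064/5605) = 10.94°, so cos θ_c = 0.9818 and tᵢ = 2h cos θ_c/V₁ = 0.0461 s.
At crossover x/V₁ = x/V₂ + tᵢ ⇒ x = tᵢ/(1/V₁ − 1/V₂) = 0.04614/(9.3985e-04 − 1.7841e-04) = 60.59 m.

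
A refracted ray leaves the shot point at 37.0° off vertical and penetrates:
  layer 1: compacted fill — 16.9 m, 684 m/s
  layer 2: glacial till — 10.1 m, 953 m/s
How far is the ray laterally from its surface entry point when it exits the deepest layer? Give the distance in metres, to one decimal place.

Ray parameter p = sin 37.0° / 684 m/s = 8.7985e-04 s/m.
Layer 1: θ = 37.00°; offset = 16.9·tan 37.00° = 12.735 m.
Layer 2: sin θ = p·953 = 0.8385 → θ = 56.98°; offset = 10.1·tan 56.98° = 15.542 m.
Total horizontal offset = 28.277 m.

28.3 m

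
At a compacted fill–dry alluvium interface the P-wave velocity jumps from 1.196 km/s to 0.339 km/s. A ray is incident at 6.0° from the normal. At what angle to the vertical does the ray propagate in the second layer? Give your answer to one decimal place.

Snell's law: sin θ₂ = (V₂/V₁)·sin θ₁ = (0.339/1.196)·sin 6.0° = 0.0296.
θ₂ = sin⁻¹(0.0296) = 1.70° (from vertical).

1.7°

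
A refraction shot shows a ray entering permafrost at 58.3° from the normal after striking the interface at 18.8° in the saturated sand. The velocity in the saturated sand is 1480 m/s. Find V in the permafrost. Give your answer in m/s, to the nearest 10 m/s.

3910 m/s

sin 18.8° = 0.3223; sin 58.3° = 0.8508.
V₂ = V₁·(sin θ₂/sin θ₁) = 1480·(0.8508/0.3223) = 3907.34 m/s.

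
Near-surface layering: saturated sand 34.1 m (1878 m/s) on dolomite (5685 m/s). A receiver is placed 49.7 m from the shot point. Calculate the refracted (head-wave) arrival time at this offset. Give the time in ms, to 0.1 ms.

t = x/V₂ + 2h·√(V₂²−V₁²)/(V₁V₂).
√(V₂²−V₁²) = √(5685²−1878²) = 5365.8 m/s; delay term = 2·34.1·5365.8/(1878·5685) = 0.03428 s.
t = 49.7/5685 + 0.03428 = 0.04302 s.

43.0 ms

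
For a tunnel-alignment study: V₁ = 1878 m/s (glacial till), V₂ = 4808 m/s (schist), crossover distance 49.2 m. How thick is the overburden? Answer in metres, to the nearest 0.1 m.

16.3 m

h = (x_cross/2)·√((V₂−V₁)/(V₂+V₁)).
(V₂−V₁)/(V₂+V₁) = (4808−1878)/(4808+1878) = 0.4382; √ = 0.6620.
h = (49.2/2)·0.6620 = 16.28 m.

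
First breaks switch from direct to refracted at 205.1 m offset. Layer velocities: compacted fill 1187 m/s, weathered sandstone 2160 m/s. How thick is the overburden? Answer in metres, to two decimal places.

55.29 m

x_cross = 2h·√((V₂+V₁)/(V₂−V₁)) → h = x_cross / (2·√((V₂+V₁)/(V₂−V₁))).
√((V₂+V₁)/(V₂−V₁)) = √((2160+1187)/(2160−1187)) = 1.8547.
h = 205.1 / (2·1.8547) = 55.29 m.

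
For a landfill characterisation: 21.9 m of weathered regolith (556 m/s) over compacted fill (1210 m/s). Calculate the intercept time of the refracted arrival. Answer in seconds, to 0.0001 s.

0.0700 s

tᵢ = 2h·√(V₂²−V₁²)/(V₁V₂).
√(V₂²−V₁²) = √(1210²−556²) = 1074.7 m/s.
tᵢ = 2·21.9·1074.7/(556·1210) = 0.06997 s.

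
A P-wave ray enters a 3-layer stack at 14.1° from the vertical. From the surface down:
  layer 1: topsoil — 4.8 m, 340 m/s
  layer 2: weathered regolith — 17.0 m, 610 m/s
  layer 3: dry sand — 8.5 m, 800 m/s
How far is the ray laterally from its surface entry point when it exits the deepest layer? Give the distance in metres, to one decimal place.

p = sin θ₁/V₁ = sin 14.1°/340 = 7.1651e-04 s/m is conserved through the stack.
Layer 1: θ = 14.10°; offset = 4.8·tan 14.10° = 1.206 m.
Layer 2: sin θ = p·610 = 0.4371 → θ = 25.92°; offset = 17.0·tan 25.92° = 8.261 m.
Layer 3: sin θ = p·800 = 0.5732 → θ = 34.97°; offset = 8.5·tan 34.97° = 5.946 m.
Σ offsets = 15.413 m.

15.4 m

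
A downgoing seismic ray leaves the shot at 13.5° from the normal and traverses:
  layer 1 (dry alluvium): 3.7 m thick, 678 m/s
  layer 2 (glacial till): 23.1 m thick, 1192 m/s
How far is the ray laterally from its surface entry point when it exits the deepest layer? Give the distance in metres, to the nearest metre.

11 m

p = sin θ₁/V₁ = sin 13.5°/678 = 3.4431e-04 s/m is conserved through the stack.
Layer 1: θ = 13.50°; offset = 3.7·tan 13.50° = 0.888 m.
Layer 2: sin θ = p·1192 = 0.4104 → θ = 24.23°; offset = 23.1·tan 24.23° = 10.397 m.
Summing the layer offsets gives 11.285 m.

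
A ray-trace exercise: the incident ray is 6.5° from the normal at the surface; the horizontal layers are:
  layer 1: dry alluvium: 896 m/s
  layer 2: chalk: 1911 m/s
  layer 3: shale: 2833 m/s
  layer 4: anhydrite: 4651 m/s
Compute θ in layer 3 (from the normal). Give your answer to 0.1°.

21.0°

Ray parameter p = sin 6.5° / 896 = 1.2634e-04 s/m.
sin θ_3 = p·V_3 = 1.2634e-04 × 2833 = 0.3579.
θ_3 = 20.97° from the vertical.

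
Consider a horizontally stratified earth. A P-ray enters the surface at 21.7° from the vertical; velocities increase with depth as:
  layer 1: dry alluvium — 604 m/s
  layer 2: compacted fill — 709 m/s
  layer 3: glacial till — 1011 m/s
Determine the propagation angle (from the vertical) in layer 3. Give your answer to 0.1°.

Snell's law across each interface conserves sin θ / V, so sin θ_3 = V_3·sin θ₁/V₁.
sin θ_3 = 1011 × sin 21.7° / 604 = 0.6189.
θ_3 = arcsin 0.6189 = 38.24°.

38.2°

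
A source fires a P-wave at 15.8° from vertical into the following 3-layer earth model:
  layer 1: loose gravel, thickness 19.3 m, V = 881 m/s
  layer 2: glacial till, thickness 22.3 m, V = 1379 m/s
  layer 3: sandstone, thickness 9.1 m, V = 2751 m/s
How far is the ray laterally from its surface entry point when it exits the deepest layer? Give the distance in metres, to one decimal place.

Ray parameter p = sin 15.8° / 881 m/s = 3.0906e-04 s/m.
Layer 1: θ = 15.80°; offset = 19.3·tan 15.80° = 5.461 m.
Layer 2: sin θ = p·1379 = 0.4262 → θ = 25.23°; offset = 22.3·tan 25.23° = 10.506 m.
Layer 3: sin θ = p·2751 = 0.8502 → θ = 58.24°; offset = 9.1·tan 58.24° = 14.697 m.
Total horizontal offset = 30.664 m.

30.7 m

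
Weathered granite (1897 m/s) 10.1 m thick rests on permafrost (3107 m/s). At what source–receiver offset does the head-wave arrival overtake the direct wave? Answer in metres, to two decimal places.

41.08 m

x_cross = 2h·√((V₂+V₁)/(V₂−V₁)).
(V₂+V₁)/(V₂−V₁) = (3107+1897)/(3107−1897) = 4.1355; √ = 2.0336.
x_cross = 2·10.1·2.0336 = 41.08 m.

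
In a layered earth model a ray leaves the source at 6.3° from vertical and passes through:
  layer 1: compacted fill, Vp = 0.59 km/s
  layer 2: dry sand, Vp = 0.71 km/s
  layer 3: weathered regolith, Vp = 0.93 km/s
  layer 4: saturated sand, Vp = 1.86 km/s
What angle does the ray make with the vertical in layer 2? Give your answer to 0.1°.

7.6°

Ray parameter p = sin 6.3° / 0.59 = 1.8599e-01 s/km.
sin θ_2 = p·V_2 = 1.8599e-01 × 0.71 = 0.1321.
θ_2 = 7.59° from the vertical.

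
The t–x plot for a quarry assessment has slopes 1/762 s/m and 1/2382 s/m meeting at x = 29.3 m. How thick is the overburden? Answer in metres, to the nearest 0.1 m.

10.5 m

h = (x_cross/2)·√((V₂−V₁)/(V₂+V₁)).
(V₂−V₁)/(V₂+V₁) = (2382−762)/(2382+762) = 0.5153; √ = 0.7178.
h = (29.3/2)·0.7178 = 10.52 m.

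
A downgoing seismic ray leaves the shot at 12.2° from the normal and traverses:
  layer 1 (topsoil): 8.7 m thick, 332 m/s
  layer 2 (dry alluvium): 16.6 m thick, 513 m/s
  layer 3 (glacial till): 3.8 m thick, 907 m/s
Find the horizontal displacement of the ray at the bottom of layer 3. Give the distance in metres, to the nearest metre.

Apply Snell's law at each interface; in layer i the horizontal offset is hᵢ·tan θᵢ.
Layer 1: θ = 12.20°; offset = 8.7·tan 12.20° = 1.881 m.
Layer 2: sin θ = 513·sin 12.2°/332 = 0.3265, θ = 19.06°; offset = 16.6·tan 19.06° = 5.735 m.
Layer 3: sin θ = 907·sin 12.2°/332 = 0.5773, θ = 35.26°; offset = 3.8·tan 35.26° = 2.687 m.
Total horizontal offset = 10.303 m.

10 m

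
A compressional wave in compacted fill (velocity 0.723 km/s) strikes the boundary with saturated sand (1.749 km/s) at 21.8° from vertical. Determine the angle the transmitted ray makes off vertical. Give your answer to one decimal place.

Snell's law: sin θ₂ = (V₂/V₁)·sin θ₁ = (1.749/0.723)·sin 21.8° = 0.8984.
θ₂ = arcsin 0.8984 = 63.94° from the normal.

63.9°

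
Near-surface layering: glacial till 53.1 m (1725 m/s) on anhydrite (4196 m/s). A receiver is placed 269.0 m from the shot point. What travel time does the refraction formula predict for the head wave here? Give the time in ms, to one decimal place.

120.2 ms

θ_c = arcsin(V₁/V₂) = arcsin(1725/4196) = 24.27°, cos θ_c = 0.9116.
Intercept time tᵢ = 2h cos θ_c / V₁ = 2·53.1·0.9116/1725 = 0.05612 s.
t = x/V₂ + tᵢ = 269.0/4196 + 0.05612 = 0.12023 s.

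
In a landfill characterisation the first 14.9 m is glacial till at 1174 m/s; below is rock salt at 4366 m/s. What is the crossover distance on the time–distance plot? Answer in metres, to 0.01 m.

θ_c = arcsin(1174/4366) = 15.60°, so cos θ_c = 0.9632 and tᵢ = 2h cos θ_c/V₁ = 0.0244 s.
At crossover x/V₁ = x/V₂ + tᵢ ⇒ x = tᵢ/(1/V₁ − 1/V₂) = 0.02445/(8.5179e-04 − 2.2904e-04) = 39.26 m.

39.26 m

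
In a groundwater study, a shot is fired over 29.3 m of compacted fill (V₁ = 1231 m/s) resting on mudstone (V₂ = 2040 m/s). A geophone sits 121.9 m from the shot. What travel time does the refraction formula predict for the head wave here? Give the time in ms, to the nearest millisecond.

t = x/V₂ + 2h·√(V₂²−V₁²)/(V₁V₂).
√(V₂²−V₁²) = √(2040²−1231²) = 1626.7 m/s; delay term = 2·29.3·1626.7/(1231·2040) = 0.03796 s.
t = 121.9/2040 + 0.03796 = 0.09771 s.

98 ms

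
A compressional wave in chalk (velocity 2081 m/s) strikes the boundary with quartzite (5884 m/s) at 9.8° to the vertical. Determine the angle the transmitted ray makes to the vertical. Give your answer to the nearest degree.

sin θ₁/V₁ = sin θ₂/V₂ ⇒ sin θ₂ = 5884·sin 9.8°/2081 = 5884·0.1702/2081 = 0.4813.
θ₂ = arcsin 0.4813 = 28.77° from the normal.

29°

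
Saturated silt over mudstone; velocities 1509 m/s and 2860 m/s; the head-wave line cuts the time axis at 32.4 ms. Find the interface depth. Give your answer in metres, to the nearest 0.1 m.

28.8 m

θ_c = arcsin(1509/2860) = 31.84°; cos θ_c = 0.8495.
tᵢ = 2h cos θ_c/V₁ ⇒ h = tᵢ·V₁/(2 cos θ_c) = 0.0324·1509/(2·0.8495) = 28.78 m.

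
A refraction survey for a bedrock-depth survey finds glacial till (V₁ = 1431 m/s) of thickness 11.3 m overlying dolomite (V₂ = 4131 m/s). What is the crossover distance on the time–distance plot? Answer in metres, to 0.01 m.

x_cross = 2h·√((V₂+V₁)/(V₂−V₁)).
(V₂+V₁)/(V₂−V₁) = (4131+1431)/(4131−1431) = 2.0600; √ = 1.4353.
x_cross = 2·11.3·1.4353 = 32.44 m.

32.44 m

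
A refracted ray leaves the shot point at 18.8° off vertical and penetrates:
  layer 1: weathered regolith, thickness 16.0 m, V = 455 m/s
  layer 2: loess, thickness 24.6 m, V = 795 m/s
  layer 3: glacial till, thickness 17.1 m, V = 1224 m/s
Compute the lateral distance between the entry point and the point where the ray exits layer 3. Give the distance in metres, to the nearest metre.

52 m

Apply Snell's law at each interface; in layer i the horizontal offset is hᵢ·tan θᵢ.
Layer 1: θ = 18.80°; offset = 16.0·tan 18.80° = 5.447 m.
Layer 2: sin θ = 795·sin 18.8°/455 = 0.5631, θ = 34.27°; offset = 24.6·tan 34.27° = 16.762 m.
Layer 3: sin θ = 1224·sin 18.8°/455 = 0.8669, θ = 60.10°; offset = 17.1·tan 60.10° = 29.742 m.
Summing the layer offsets gives 51.951 m.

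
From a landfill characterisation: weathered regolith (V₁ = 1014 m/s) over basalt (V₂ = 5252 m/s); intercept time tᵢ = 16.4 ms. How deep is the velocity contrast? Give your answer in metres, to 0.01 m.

θ_c = arcsin(1014/5252) = 11.13°; cos θ_c = 0.9812.
tᵢ = 2h cos θ_c/V₁ ⇒ h = tᵢ·V₁/(2 cos θ_c) = 0.0164·1014/(2·0.9812) = 8.47 m.

8.47 m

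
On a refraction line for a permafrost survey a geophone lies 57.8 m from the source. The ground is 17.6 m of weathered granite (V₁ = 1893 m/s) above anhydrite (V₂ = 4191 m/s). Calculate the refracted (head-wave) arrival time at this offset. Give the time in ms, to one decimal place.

t = x/V₂ + 2h·√(V₂²−V₁²)/(V₁V₂).
√(V₂²−V₁²) = √(4191²−1893²) = 3739.1 m/s; delay term = 2·17.6·3739.1/(1893·4191) = 0.01659 s.
t = 57.8/4191 + 0.01659 = 0.03038 s.

30.4 ms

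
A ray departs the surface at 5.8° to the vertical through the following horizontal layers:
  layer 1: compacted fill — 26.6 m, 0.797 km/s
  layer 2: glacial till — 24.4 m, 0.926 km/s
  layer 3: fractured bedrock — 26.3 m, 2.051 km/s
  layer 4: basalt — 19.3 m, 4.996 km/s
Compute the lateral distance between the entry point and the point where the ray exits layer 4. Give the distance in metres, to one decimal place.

28.5 m

p = sin θ₁/V₁ = sin 5.8°/0.797 = 1.2680e-01 s/km is conserved through the stack.
Layer 1: θ = 5.80°; offset = 26.6·tan 5.80° = 2.702 m.
Layer 2: sin θ = p·0.926 = 0.1174 → θ = 6.74°; offset = 24.4·tan 6.74° = 2.885 m.
Layer 3: sin θ = p·2.051 = 0.2601 → θ = 15.07°; offset = 26.3·tan 15.07° = 7.083 m.
Layer 4: sin θ = p·4.996 = 0.6335 → θ = 39.31°; offset = 19.3·tan 39.31° = 15.801 m.
Σ offsets = 28.471 m.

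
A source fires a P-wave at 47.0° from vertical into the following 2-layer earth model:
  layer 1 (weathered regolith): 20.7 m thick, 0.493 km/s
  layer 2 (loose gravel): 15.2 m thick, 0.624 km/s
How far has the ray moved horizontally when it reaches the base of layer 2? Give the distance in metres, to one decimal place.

59.4 m

Ray parameter p = sin 47.0° / 0.493 km/s = 1.4835e+00 s/km.
Layer 1: θ = 47.00°; offset = 20.7·tan 47.00° = 22.198 m.
Layer 2: sin θ = p·0.624 = 0.9257 → θ = 67.77°; offset = 15.2·tan 67.77° = 37.195 m.
Total horizontal offset = 59.393 m.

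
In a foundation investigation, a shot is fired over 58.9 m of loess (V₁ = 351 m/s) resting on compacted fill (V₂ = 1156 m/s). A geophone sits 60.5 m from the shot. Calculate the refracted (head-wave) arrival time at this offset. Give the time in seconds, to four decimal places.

0.3721 s

t = x/V₂ + 2h·√(V₂²−V₁²)/(V₁V₂).
√(V₂²−V₁²) = √(1156²−351²) = 1101.4 m/s; delay term = 2·58.9·1101.4/(351·1156) = 0.31977 s.
t = 60.5/1156 + 0.31977 = 0.37210 s.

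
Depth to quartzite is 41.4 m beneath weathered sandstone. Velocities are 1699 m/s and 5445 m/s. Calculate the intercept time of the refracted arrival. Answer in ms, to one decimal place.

46.3 ms

θ_c = arcsin(V₁/V₂) = arcsin(1699/5445) = 18.18°; cos θ_c = 0.9501.
tᵢ = 2h·cos θ_c / V₁ = 2·41.4·0.9501 / 1699 = 0.04630 s.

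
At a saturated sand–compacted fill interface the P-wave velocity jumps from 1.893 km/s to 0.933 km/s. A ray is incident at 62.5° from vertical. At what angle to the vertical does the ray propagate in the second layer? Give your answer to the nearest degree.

sin θ₁/V₁ = sin θ₂/V₂ ⇒ sin θ₂ = 0.933·sin 62.5°/1.893 = 0.933·0.8870/1.893 = 0.4372.
θ₂ = arcsin 0.4372 = 25.92° from the normal.

26°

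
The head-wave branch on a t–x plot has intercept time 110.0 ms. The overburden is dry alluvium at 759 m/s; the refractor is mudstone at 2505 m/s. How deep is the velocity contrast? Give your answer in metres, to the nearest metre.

θ_c = arcsin(759/2505) = 17.64°; cos θ_c = 0.9530.
tᵢ = 2h cos θ_c/V₁ ⇒ h = tᵢ·V₁/(2 cos θ_c) = 0.11·759/(2·0.9530) = 43.80 m.

44 m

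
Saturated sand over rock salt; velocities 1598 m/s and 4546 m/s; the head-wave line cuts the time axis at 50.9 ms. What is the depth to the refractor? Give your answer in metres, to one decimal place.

h = tᵢ·V₁·V₂ / (2·√(V₂²−V₁²)).
√(V₂²−V₁²) = √(4546² − 1598²) = 4255.9 m/s.
h = 0.0509 s × 1598 × 4546 / (2 × 4255.9) = 43.44 m.

43.4 m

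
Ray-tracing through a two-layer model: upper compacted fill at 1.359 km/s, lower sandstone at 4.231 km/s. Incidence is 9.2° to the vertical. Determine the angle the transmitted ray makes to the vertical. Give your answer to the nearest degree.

30°

Snell's law: sin θ₂ = (V₂/V₁)·sin θ₁ = (4.231/1.359)·sin 9.2° = 0.4978.
θ₂ = arcsin 0.4978 = 29.85° from the normal.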